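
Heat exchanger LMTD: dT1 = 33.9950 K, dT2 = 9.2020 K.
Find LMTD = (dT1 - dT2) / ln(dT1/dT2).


dT1/dT2 = 3.6943
ln(dT1/dT2) = 1.3068
LMTD = 24.7930 / 1.3068 = 18.9724 K

18.9724 K


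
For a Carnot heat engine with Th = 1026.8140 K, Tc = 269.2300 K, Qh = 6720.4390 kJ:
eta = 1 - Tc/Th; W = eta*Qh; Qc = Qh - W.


eta = 1 - 269.2300/1026.8140 = 0.7378
W = 0.7378 * 6720.4390 = 4958.3440 kJ
Qc = 6720.4390 - 4958.3440 = 1762.0950 kJ

eta = 73.7801%, W = 4958.3440 kJ, Qc = 1762.0950 kJ


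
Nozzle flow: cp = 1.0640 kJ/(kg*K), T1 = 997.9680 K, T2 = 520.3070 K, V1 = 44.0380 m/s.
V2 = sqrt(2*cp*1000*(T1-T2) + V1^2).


dT = 477.6610 K
2*cp*1000*dT = 1016462.6080
V1^2 = 1939.3454
V2 = sqrt(1018401.9534) = 1009.1590 m/s

1009.1590 m/s


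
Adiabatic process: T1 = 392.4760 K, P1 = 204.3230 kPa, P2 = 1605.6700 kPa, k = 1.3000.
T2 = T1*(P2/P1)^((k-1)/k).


(k-1)/k = 0.2308
(P2/P1)^exp = 1.6092
T2 = 392.4760 * 1.6092 = 631.5821 K

631.5821 K


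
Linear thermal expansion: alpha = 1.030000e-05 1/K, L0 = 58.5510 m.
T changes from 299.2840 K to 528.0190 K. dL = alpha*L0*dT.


dT = 228.7350 K
dL = 1.030000e-05 * 58.5510 * 228.7350 = 0.137944 m
L_final = 58.688944 m

dL = 0.137944 m


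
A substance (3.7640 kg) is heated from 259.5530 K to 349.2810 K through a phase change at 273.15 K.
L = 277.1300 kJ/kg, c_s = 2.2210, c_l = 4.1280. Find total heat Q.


Q1 (sensible, solid) = 3.7640 * 2.2210 * 13.5970 = 113.6688 kJ
Q2 (latent) = 3.7640 * 277.1300 = 1043.1173 kJ
Q3 (sensible, liquid) = 3.7640 * 4.1280 * 76.1310 = 1182.9076 kJ
Q_total = 2339.6938 kJ

2339.6938 kJ


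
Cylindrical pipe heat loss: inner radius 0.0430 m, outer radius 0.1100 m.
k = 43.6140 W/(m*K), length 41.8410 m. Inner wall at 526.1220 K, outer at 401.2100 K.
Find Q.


dT = 124.9120 K
ln(ro/ri) = 0.9393
Q = 2*pi*43.6140*41.8410*124.9120 / 0.9393 = 1524813.8027 W

1524813.8027 W


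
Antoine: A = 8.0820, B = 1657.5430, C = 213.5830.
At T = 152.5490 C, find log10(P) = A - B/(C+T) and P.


C+T = 366.1320
B/(C+T) = 4.5272
log10(P) = 8.0820 - 4.5272 = 3.5548
P = 10^3.5548 = 3587.7877 mmHg

3587.7877 mmHg


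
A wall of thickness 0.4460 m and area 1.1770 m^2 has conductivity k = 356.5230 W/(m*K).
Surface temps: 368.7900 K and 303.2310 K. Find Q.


dT = 65.5590 K
Q = 356.5230 * 1.1770 * 65.5590 / 0.4460 = 61682.4303 W

61682.4303 W


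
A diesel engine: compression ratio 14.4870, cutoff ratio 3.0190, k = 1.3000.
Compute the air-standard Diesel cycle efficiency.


r^(k-1) = 2.2299
rc^k = 4.2055
eta = 0.4523 = 45.2318%

45.2318%


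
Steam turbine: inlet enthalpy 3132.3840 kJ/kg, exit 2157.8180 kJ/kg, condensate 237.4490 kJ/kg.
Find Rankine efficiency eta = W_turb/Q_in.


W = 974.5660 kJ/kg
Q_in = 2894.9350 kJ/kg
eta = 0.3366 = 33.6645%

eta = 33.6645%


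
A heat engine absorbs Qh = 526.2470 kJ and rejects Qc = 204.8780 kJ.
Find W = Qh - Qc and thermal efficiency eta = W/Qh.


W = 526.2470 - 204.8780 = 321.3690 kJ
eta = 321.3690 / 526.2470 = 0.6107 = 61.0681%

W = 321.3690 kJ, eta = 61.0681%


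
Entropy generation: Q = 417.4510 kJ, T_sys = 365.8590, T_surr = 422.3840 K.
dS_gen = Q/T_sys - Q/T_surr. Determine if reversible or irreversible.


dS_sys = 417.4510/365.8590 = 1.1410 kJ/K
dS_surr = -417.4510/422.3840 = -0.9883 kJ/K
dS_gen = 1.1410 - 0.9883 = 0.1527 kJ/K (irreversible)

dS_gen = 0.1527 kJ/K, irreversible


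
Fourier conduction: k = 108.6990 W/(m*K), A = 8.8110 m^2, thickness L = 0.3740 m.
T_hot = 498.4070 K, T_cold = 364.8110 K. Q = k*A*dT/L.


dT = 133.5960 K
Q = 108.6990 * 8.8110 * 133.5960 / 0.3740 = 342115.3834 W

342115.3834 W


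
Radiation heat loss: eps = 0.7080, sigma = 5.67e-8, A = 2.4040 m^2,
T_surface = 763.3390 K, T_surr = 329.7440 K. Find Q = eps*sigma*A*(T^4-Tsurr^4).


T^4 = 3.3952e+11
Tsurr^4 = 1.1822e+10
Q = 0.7080 * 5.67e-8 * 2.4040 * 3.2770e+11 = 31624.8573 W

31624.8573 W


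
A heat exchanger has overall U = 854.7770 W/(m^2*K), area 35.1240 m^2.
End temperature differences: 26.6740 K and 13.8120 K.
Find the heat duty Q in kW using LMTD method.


LMTD = 19.5426 K
Q = 854.7770 * 35.1240 * 19.5426 = 586731.5031 W = 586.7315 kW

586.7315 kW


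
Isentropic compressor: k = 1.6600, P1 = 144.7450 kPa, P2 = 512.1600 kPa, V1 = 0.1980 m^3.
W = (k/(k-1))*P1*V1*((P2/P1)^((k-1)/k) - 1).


(k-1)/k = 0.3976
(P2/P1)^exp = 1.6527
W = 2.5152 * 144.7450 * 0.1980 * (1.6527 - 1) = 47.0498 kJ

47.0498 kJ


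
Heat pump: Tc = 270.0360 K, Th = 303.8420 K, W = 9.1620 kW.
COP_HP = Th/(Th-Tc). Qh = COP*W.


COP = 303.8420 / 33.8060 = 8.9878
Qh = 8.9878 * 9.1620 = 82.3463 kW

COP = 8.9878, Qh = 82.3463 kW


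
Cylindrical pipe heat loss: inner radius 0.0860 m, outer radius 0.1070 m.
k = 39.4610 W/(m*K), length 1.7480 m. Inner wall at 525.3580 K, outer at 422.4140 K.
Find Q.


dT = 102.9440 K
ln(ro/ri) = 0.2185
Q = 2*pi*39.4610*1.7480*102.9440 / 0.2185 = 204209.3758 W

204209.3758 W


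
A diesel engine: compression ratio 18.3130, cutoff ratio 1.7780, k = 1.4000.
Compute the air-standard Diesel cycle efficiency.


r^(k-1) = 3.1997
rc^k = 2.2382
eta = 0.6447 = 64.4705%

64.4705%


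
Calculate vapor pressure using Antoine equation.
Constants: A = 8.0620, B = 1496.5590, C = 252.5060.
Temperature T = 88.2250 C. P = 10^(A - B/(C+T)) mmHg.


C+T = 340.7310
B/(C+T) = 4.3922
log10(P) = 8.0620 - 4.3922 = 3.6698
P = 10^3.6698 = 4675.1884 mmHg

4675.1884 mmHg


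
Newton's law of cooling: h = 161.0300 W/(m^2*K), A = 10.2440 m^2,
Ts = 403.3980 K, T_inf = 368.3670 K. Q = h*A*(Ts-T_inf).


dT = 35.0310 K
Q = 161.0300 * 10.2440 * 35.0310 = 57786.8335 W

57786.8335 W


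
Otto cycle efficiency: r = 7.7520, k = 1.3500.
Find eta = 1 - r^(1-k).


r^(k-1) = 2.0478
eta = 1 - 1/2.0478 = 0.5117 = 51.1679%

51.1679%


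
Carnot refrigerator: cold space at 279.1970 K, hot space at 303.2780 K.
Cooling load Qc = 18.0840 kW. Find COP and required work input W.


COP = 279.1970 / 24.0810 = 11.5941
W = 18.0840 / 11.5941 = 1.5598 kW

COP = 11.5941, W = 1.5598 kW


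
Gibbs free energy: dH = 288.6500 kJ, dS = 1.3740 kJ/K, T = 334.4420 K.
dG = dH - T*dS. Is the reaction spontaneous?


T*dS = 334.4420 * 1.3740 = 459.5233 kJ
dG = 288.6500 - 459.5233 = -170.8733 kJ (spontaneous)

dG = -170.8733 kJ, spontaneous


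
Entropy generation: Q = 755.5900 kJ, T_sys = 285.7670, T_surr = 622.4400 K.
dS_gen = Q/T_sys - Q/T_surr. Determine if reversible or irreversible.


dS_sys = 755.5900/285.7670 = 2.6441 kJ/K
dS_surr = -755.5900/622.4400 = -1.2139 kJ/K
dS_gen = 2.6441 - 1.2139 = 1.4302 kJ/K (irreversible)

dS_gen = 1.4302 kJ/K, irreversible


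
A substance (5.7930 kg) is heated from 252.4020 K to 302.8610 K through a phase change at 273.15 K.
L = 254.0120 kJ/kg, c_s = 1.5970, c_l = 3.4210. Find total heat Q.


Q1 (sensible, solid) = 5.7930 * 1.5970 * 20.7480 = 191.9485 kJ
Q2 (latent) = 5.7930 * 254.0120 = 1471.4915 kJ
Q3 (sensible, liquid) = 5.7930 * 3.4210 * 29.7110 = 588.8082 kJ
Q_total = 2252.2482 kJ

2252.2482 kJ


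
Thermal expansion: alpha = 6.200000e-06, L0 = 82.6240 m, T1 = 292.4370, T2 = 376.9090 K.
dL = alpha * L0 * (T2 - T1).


dT = 84.4720 K
dL = 6.200000e-06 * 82.6240 * 84.4720 = 0.043272 m
L_final = 82.667272 m

dL = 0.043272 m


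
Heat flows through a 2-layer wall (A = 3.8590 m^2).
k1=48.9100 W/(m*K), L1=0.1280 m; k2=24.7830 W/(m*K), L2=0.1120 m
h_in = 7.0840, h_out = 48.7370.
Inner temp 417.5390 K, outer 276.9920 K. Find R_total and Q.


R_conv_in = 1/(7.0840*3.8590) = 0.0366
R_1 = 0.1280/(48.9100*3.8590) = 0.0007
R_2 = 0.1120/(24.7830*3.8590) = 0.0012
R_conv_out = 1/(48.7370*3.8590) = 0.0053
R_total = 0.0437 K/W
Q = 140.5470 / 0.0437 = 3212.7597 W

R_total = 0.0437 K/W, Q = 3212.7597 W


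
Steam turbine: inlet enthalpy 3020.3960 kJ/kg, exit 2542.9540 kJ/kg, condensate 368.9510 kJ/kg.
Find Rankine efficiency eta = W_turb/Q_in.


W = 477.4420 kJ/kg
Q_in = 2651.4450 kJ/kg
eta = 0.1801 = 18.0069%

eta = 18.0069%


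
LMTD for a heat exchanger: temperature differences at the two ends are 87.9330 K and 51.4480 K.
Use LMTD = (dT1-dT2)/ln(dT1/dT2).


dT1/dT2 = 1.7092
ln(dT1/dT2) = 0.5360
LMTD = 36.4850 / 0.5360 = 68.0686 K

68.0686 K


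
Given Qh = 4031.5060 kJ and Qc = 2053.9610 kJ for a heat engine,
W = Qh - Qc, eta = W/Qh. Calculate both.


W = 4031.5060 - 2053.9610 = 1977.5450 kJ
eta = 1977.5450 / 4031.5060 = 0.4905 = 49.0523%

W = 1977.5450 kJ, eta = 49.0523%


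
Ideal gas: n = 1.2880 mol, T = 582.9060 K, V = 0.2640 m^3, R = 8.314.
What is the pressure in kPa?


P = nRT/V = 1.2880 * 8.314 * 582.9060 / 0.2640
= 6242.0093 / 0.2640 = 23643.9745 Pa = 23.6440 kPa

23.6440 kPa


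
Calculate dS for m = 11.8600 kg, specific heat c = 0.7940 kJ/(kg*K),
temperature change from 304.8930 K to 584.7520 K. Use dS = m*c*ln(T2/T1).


T2/T1 = 1.9179
ln(T2/T1) = 0.6512
dS = 11.8600 * 0.7940 * 0.6512 = 6.1325 kJ/K

6.1325 kJ/K


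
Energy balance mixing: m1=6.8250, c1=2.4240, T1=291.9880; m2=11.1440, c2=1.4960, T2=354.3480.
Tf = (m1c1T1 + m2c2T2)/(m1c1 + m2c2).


num = 10738.0768
den = 33.2152
Tf = 323.2878 K

323.2878 K


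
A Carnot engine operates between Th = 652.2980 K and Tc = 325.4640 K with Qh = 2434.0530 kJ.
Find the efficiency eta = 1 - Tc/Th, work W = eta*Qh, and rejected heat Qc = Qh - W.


eta = 1 - 325.4640/652.2980 = 0.5011
W = 0.5011 * 2434.0530 = 1219.5826 kJ
Qc = 2434.0530 - 1219.5826 = 1214.4704 kJ

eta = 50.1050%, W = 1219.5826 kJ, Qc = 1214.4704 kJ


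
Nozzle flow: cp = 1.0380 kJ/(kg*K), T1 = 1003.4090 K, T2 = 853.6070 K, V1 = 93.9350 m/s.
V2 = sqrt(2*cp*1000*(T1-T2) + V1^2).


dT = 149.8020 K
2*cp*1000*dT = 310988.9520
V1^2 = 8823.7842
V2 = sqrt(319812.7362) = 565.5199 m/s

565.5199 m/s


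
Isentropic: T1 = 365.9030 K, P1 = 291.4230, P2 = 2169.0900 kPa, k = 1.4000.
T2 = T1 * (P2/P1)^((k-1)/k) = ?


(k-1)/k = 0.2857
(P2/P1)^exp = 1.7745
T2 = 365.9030 * 1.7745 = 649.2896 K

649.2896 K


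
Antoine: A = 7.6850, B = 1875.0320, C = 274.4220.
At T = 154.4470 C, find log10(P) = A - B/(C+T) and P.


C+T = 428.8690
B/(C+T) = 4.3720
log10(P) = 7.6850 - 4.3720 = 3.3130
P = 10^3.3130 = 2055.7059 mmHg

2055.7059 mmHg


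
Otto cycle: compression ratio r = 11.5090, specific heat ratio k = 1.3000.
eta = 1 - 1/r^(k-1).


r^(k-1) = 2.0812
eta = 1 - 1/2.0812 = 0.5195 = 51.9505%

51.9505%


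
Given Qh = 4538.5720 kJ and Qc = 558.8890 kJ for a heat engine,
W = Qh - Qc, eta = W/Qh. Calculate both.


W = 4538.5720 - 558.8890 = 3979.6830 kJ
eta = 3979.6830 / 4538.5720 = 0.8769 = 87.6858%

W = 3979.6830 kJ, eta = 87.6858%


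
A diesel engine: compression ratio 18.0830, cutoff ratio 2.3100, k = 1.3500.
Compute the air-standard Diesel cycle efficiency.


r^(k-1) = 2.7545
rc^k = 3.0965
eta = 0.5696 = 56.9619%

56.9619%


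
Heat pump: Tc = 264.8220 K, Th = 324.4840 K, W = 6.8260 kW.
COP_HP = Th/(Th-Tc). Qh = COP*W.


COP = 324.4840 / 59.6620 = 5.4387
Qh = 5.4387 * 6.8260 = 37.1246 kW

COP = 5.4387, Qh = 37.1246 kW


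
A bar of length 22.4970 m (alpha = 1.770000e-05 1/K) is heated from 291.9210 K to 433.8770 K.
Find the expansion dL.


dT = 141.9560 K
dL = 1.770000e-05 * 22.4970 * 141.9560 = 0.056526 m
L_final = 22.553526 m

dL = 0.056526 m


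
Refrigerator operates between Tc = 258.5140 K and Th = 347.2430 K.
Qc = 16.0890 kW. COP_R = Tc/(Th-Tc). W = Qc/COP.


COP = 258.5140 / 88.7290 = 2.9135
W = 16.0890 / 2.9135 = 5.5222 kW

COP = 2.9135, W = 5.5222 kW


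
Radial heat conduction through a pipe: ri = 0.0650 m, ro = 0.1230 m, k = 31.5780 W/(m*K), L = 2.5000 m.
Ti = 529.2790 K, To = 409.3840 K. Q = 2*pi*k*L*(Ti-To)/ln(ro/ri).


dT = 119.8950 K
ln(ro/ri) = 0.6378
Q = 2*pi*31.5780*2.5000*119.8950 / 0.6378 = 93244.4602 W

93244.4602 W


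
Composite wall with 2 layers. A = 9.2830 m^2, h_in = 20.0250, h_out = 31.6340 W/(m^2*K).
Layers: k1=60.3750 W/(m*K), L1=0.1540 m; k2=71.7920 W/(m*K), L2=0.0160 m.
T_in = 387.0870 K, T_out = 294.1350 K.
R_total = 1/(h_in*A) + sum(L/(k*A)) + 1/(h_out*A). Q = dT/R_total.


R_conv_in = 1/(20.0250*9.2830) = 0.0054
R_1 = 0.1540/(60.3750*9.2830) = 0.0003
R_2 = 0.0160/(71.7920*9.2830) = 2.4008e-05
R_conv_out = 1/(31.6340*9.2830) = 0.0034
R_total = 0.0091 K/W
Q = 92.9520 / 0.0091 = 10232.9877 W

R_total = 0.0091 K/W, Q = 10232.9877 W


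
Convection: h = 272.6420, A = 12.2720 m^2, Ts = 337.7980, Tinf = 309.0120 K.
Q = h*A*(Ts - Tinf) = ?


dT = 28.7860 K
Q = 272.6420 * 12.2720 * 28.7860 = 96314.0015 W

96314.0015 W


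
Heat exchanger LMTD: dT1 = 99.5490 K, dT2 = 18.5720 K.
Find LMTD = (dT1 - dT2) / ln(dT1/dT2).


dT1/dT2 = 5.3602
ln(dT1/dT2) = 1.6790
LMTD = 80.9770 / 1.6790 = 48.2294 K

48.2294 K


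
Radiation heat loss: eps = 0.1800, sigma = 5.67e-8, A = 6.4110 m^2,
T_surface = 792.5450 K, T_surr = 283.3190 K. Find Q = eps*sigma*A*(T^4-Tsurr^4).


T^4 = 3.9454e+11
Tsurr^4 = 6.4432e+09
Q = 0.1800 * 5.67e-8 * 6.4110 * 3.8810e+11 = 25393.7092 W

25393.7092 W


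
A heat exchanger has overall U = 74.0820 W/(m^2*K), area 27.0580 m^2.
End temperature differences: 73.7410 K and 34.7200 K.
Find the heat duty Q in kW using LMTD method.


LMTD = 51.8040 K
Q = 74.0820 * 27.0580 * 51.8040 = 103841.6654 W = 103.8417 kW

103.8417 kW


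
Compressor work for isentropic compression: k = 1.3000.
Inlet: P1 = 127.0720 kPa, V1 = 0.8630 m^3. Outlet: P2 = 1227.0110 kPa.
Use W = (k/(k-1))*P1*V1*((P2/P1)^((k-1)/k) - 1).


(k-1)/k = 0.2308
(P2/P1)^exp = 1.6876
W = 4.3333 * 127.0720 * 0.8630 * (1.6876 - 1) = 326.7369 kJ

326.7369 kJ


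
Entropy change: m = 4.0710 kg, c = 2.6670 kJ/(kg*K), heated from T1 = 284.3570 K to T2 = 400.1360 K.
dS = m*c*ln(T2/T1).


T2/T1 = 1.4072
ln(T2/T1) = 0.3416
dS = 4.0710 * 2.6670 * 0.3416 = 3.7086 kJ/K

3.7086 kJ/K


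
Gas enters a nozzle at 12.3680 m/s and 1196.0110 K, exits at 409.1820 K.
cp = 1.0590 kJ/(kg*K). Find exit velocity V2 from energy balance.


dT = 786.8290 K
2*cp*1000*dT = 1666503.8220
V1^2 = 152.9674
V2 = sqrt(1666656.7894) = 1290.9906 m/s

1290.9906 m/s


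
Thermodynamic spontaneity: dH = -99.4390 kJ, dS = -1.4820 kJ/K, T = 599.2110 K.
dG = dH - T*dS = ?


T*dS = 599.2110 * -1.4820 = -888.0307 kJ
dG = -99.4390 + 888.0307 = 788.5917 kJ (non-spontaneous)

dG = 788.5917 kJ, non-spontaneous


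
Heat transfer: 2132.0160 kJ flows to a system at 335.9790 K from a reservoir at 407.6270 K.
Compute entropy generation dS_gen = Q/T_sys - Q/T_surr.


dS_sys = 2132.0160/335.9790 = 6.3457 kJ/K
dS_surr = -2132.0160/407.6270 = -5.2303 kJ/K
dS_gen = 6.3457 - 5.2303 = 1.1154 kJ/K (irreversible)

dS_gen = 1.1154 kJ/K, irreversible


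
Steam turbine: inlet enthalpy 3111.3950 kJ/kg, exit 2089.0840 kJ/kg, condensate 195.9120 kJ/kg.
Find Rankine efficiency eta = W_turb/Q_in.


W = 1022.3110 kJ/kg
Q_in = 2915.4830 kJ/kg
eta = 0.3506 = 35.0649%

eta = 35.0649%


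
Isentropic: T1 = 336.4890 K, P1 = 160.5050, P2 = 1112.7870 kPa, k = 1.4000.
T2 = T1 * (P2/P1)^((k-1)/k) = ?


(k-1)/k = 0.2857
(P2/P1)^exp = 1.7389
T2 = 336.4890 * 1.7389 = 585.1062 K

585.1062 K


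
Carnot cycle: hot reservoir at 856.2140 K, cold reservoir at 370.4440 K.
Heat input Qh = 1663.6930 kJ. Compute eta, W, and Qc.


eta = 1 - 370.4440/856.2140 = 0.5673
W = 0.5673 * 1663.6930 = 943.8904 kJ
Qc = 1663.6930 - 943.8904 = 719.8026 kJ

eta = 56.7346%, W = 943.8904 kJ, Qc = 719.8026 kJ


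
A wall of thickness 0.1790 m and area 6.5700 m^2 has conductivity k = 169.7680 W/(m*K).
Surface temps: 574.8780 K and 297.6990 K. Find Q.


dT = 277.1790 K
Q = 169.7680 * 6.5700 * 277.1790 / 0.1790 = 1727143.7865 W

1727143.7865 W


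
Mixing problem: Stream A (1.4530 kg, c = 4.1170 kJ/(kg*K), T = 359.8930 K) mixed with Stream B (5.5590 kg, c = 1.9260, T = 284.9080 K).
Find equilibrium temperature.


num = 5203.2860
den = 16.6886
Tf = 311.7862 K

311.7862 K


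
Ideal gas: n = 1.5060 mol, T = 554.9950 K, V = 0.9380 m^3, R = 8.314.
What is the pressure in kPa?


P = nRT/V = 1.5060 * 8.314 * 554.9950 / 0.9380
= 6949.0280 / 0.9380 = 7408.3454 Pa = 7.4083 kPa

7.4083 kPa


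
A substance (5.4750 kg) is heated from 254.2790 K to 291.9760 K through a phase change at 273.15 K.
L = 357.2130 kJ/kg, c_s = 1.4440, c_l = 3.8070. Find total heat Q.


Q1 (sensible, solid) = 5.4750 * 1.4440 * 18.8710 = 149.1922 kJ
Q2 (latent) = 5.4750 * 357.2130 = 1955.7412 kJ
Q3 (sensible, liquid) = 5.4750 * 3.8070 * 18.8260 = 392.3964 kJ
Q_total = 2497.3299 kJ

2497.3299 kJ


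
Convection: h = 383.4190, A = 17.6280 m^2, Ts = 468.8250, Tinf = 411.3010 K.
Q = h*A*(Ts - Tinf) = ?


dT = 57.5240 K
Q = 383.4190 * 17.6280 * 57.5240 = 388799.5464 W

388799.5464 W


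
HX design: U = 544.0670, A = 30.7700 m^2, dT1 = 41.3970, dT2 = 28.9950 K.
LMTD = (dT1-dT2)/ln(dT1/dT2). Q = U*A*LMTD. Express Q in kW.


LMTD = 34.8288 K
Q = 544.0670 * 30.7700 * 34.8288 = 583066.2621 W = 583.0663 kW

583.0663 kW


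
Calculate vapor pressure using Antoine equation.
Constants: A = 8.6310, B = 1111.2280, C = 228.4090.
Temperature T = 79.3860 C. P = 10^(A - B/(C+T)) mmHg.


C+T = 307.7950
B/(C+T) = 3.6103
log10(P) = 8.6310 - 3.6103 = 5.0207
P = 10^5.0207 = 104885.1329 mmHg

104885.1329 mmHg


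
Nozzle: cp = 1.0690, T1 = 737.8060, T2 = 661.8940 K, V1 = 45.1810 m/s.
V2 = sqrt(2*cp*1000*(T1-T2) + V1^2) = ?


dT = 75.9120 K
2*cp*1000*dT = 162299.8560
V1^2 = 2041.3228
V2 = sqrt(164341.1788) = 405.3902 m/s

405.3902 m/s


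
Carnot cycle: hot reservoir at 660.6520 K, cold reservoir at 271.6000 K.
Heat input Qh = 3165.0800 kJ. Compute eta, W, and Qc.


eta = 1 - 271.6000/660.6520 = 0.5889
W = 0.5889 * 3165.0800 = 1863.8870 kJ
Qc = 3165.0800 - 1863.8870 = 1301.1930 kJ

eta = 58.8891%, W = 1863.8870 kJ, Qc = 1301.1930 kJ


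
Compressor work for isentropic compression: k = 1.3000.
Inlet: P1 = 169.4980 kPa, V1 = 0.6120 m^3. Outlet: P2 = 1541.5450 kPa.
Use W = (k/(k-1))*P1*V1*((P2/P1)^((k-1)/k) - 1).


(k-1)/k = 0.2308
(P2/P1)^exp = 1.6644
W = 4.3333 * 169.4980 * 0.6120 * (1.6644 - 1) = 298.6568 kJ

298.6568 kJ


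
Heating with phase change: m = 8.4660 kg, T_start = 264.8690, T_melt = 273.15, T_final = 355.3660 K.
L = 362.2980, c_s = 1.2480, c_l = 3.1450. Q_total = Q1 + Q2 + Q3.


Q1 (sensible, solid) = 8.4660 * 1.2480 * 8.2810 = 87.4935 kJ
Q2 (latent) = 8.4660 * 362.2980 = 3067.2149 kJ
Q3 (sensible, liquid) = 8.4660 * 3.1450 * 82.2160 = 2189.0479 kJ
Q_total = 5343.7562 kJ

5343.7562 kJ


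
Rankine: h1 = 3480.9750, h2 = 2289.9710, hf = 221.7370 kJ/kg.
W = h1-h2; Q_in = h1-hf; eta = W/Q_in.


W = 1191.0040 kJ/kg
Q_in = 3259.2380 kJ/kg
eta = 0.3654 = 36.5424%

eta = 36.5424%


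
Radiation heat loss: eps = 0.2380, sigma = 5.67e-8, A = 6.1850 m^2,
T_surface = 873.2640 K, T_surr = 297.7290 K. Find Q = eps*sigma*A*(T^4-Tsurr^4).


T^4 = 5.8154e+11
Tsurr^4 = 7.8575e+09
Q = 0.2380 * 5.67e-8 * 6.1850 * 5.7369e+11 = 47882.1884 W

47882.1884 W


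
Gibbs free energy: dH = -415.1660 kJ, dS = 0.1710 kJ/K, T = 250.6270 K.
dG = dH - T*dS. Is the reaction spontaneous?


T*dS = 250.6270 * 0.1710 = 42.8572 kJ
dG = -415.1660 - 42.8572 = -458.0232 kJ (spontaneous)

dG = -458.0232 kJ, spontaneous


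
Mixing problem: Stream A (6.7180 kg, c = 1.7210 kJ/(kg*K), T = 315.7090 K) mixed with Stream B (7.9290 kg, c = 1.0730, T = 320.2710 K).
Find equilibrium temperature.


num = 6374.9329
den = 20.0695
Tf = 317.6429 K

317.6429 K


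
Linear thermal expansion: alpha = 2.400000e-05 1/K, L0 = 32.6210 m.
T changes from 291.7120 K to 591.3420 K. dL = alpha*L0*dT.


dT = 299.6300 K
dL = 2.400000e-05 * 32.6210 * 299.6300 = 0.234582 m
L_final = 32.855582 m

dL = 0.234582 m


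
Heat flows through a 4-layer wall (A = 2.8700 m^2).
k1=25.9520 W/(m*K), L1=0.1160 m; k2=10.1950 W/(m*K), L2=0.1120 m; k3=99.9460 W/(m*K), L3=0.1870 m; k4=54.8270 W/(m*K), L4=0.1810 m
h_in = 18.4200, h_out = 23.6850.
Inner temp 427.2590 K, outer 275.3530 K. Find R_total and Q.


R_conv_in = 1/(18.4200*2.8700) = 0.0189
R_1 = 0.1160/(25.9520*2.8700) = 0.0016
R_2 = 0.1120/(10.1950*2.8700) = 0.0038
R_3 = 0.1870/(99.9460*2.8700) = 0.0007
R_4 = 0.1810/(54.8270*2.8700) = 0.0012
R_conv_out = 1/(23.6850*2.8700) = 0.0147
R_total = 0.0408 K/W
Q = 151.9060 / 0.0408 = 3721.8671 W

R_total = 0.0408 K/W, Q = 3721.8671 W


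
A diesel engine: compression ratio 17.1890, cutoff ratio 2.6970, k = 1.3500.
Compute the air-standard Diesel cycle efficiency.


r^(k-1) = 2.7061
rc^k = 3.8167
eta = 0.5457 = 54.5652%

54.5652%


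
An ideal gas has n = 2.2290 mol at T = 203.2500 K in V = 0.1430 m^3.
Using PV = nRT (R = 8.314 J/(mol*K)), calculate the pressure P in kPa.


P = nRT/V = 2.2290 * 8.314 * 203.2500 / 0.1430
= 3766.6099 / 0.1430 = 26339.9293 Pa = 26.3399 kPa

26.3399 kPa


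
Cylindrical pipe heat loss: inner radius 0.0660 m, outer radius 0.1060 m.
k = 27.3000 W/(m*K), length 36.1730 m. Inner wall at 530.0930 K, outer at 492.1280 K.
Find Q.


dT = 37.9650 K
ln(ro/ri) = 0.4738
Q = 2*pi*27.3000*36.1730*37.9650 / 0.4738 = 497198.4145 W

497198.4145 W


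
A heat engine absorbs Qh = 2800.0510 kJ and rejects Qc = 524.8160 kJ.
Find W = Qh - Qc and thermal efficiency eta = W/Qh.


W = 2800.0510 - 524.8160 = 2275.2350 kJ
eta = 2275.2350 / 2800.0510 = 0.8126 = 81.2569%

W = 2275.2350 kJ, eta = 81.2569%


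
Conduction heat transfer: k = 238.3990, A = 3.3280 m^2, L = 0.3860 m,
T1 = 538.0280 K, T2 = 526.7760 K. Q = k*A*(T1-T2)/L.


dT = 11.2520 K
Q = 238.3990 * 3.3280 * 11.2520 / 0.3860 = 23127.5786 W

23127.5786 W


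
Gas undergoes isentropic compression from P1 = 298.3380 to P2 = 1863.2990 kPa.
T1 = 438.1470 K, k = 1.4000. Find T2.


(k-1)/k = 0.2857
(P2/P1)^exp = 1.6877
T2 = 438.1470 * 1.6877 = 739.4804 K

739.4804 K


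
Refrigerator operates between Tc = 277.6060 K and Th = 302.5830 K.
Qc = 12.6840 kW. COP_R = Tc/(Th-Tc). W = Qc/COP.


COP = 277.6060 / 24.9770 = 11.1145
W = 12.6840 / 11.1145 = 1.1412 kW

COP = 11.1145, W = 1.1412 kW


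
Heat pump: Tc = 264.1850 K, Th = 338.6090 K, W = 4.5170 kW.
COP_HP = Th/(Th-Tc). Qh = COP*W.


COP = 338.6090 / 74.4240 = 4.5497
Qh = 4.5497 * 4.5170 = 20.5511 kW

COP = 4.5497, Qh = 20.5511 kW


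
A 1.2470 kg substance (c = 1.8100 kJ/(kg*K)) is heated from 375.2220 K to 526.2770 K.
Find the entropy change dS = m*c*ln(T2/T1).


T2/T1 = 1.4026
ln(T2/T1) = 0.3383
dS = 1.2470 * 1.8100 * 0.3383 = 0.7636 kJ/K

0.7636 kJ/K


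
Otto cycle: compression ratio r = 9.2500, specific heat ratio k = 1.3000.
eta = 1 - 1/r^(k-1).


r^(k-1) = 1.9491
eta = 1 - 1/1.9491 = 0.4870 = 48.6953%

48.6953%


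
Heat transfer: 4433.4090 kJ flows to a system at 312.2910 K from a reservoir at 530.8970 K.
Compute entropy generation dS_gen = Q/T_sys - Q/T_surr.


dS_sys = 4433.4090/312.2910 = 14.1964 kJ/K
dS_surr = -4433.4090/530.8970 = -8.3508 kJ/K
dS_gen = 14.1964 - 8.3508 = 5.8456 kJ/K (irreversible)

dS_gen = 5.8456 kJ/K, irreversible


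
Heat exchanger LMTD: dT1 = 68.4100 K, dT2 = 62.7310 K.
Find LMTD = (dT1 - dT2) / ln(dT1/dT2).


dT1/dT2 = 1.0905
ln(dT1/dT2) = 0.0867
LMTD = 5.6790 / 0.0867 = 65.5295 K

65.5295 K


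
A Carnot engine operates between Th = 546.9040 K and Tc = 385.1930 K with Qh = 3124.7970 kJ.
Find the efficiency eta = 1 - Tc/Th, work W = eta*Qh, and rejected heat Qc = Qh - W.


eta = 1 - 385.1930/546.9040 = 0.2957
W = 0.2957 * 3124.7970 = 923.9538 kJ
Qc = 3124.7970 - 923.9538 = 2200.8432 kJ

eta = 29.5684%, W = 923.9538 kJ, Qc = 2200.8432 kJ


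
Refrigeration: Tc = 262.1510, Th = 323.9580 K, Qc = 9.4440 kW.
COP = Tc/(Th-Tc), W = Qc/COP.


COP = 262.1510 / 61.8070 = 4.2414
W = 9.4440 / 4.2414 = 2.2266 kW

COP = 4.2414, W = 2.2266 kW


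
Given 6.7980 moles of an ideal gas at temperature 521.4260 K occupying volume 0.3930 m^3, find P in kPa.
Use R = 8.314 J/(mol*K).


P = nRT/V = 6.7980 * 8.314 * 521.4260 / 0.3930
= 29470.2529 / 0.3930 = 74987.9209 Pa = 74.9879 kPa

74.9879 kPa


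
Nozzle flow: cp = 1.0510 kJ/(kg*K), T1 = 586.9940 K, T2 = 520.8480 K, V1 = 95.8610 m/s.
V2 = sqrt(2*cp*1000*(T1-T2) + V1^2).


dT = 66.1460 K
2*cp*1000*dT = 139038.8920
V1^2 = 9189.3313
V2 = sqrt(148228.2233) = 385.0042 m/s

385.0042 m/s


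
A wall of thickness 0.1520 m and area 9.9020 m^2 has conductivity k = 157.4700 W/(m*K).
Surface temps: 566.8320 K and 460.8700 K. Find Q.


dT = 105.9620 K
Q = 157.4700 * 9.9020 * 105.9620 / 0.1520 = 1086994.4043 W

1086994.4043 W


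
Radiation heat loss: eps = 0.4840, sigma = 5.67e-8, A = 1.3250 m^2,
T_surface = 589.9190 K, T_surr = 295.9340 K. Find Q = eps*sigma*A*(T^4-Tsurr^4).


T^4 = 1.2111e+11
Tsurr^4 = 7.6697e+09
Q = 0.4840 * 5.67e-8 * 1.3250 * 1.1344e+11 = 4124.7765 W

4124.7765 W


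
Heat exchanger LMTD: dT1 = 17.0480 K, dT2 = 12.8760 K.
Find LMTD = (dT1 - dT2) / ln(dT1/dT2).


dT1/dT2 = 1.3240
ln(dT1/dT2) = 0.2807
LMTD = 4.1720 / 0.2807 = 14.8645 K

14.8645 K


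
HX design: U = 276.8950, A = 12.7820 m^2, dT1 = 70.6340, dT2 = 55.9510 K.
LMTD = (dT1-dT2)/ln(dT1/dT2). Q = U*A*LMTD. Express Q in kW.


LMTD = 63.0076 K
Q = 276.8950 * 12.7820 * 63.0076 = 223001.0970 W = 223.0011 kW

223.0011 kW


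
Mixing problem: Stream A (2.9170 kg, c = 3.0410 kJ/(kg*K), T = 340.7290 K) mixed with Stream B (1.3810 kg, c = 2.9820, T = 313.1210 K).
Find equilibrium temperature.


num = 4311.9464
den = 12.9887
Tf = 331.9758 K

331.9758 K


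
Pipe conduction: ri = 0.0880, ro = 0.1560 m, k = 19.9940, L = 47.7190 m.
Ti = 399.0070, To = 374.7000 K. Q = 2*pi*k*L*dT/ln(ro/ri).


dT = 24.3070 K
ln(ro/ri) = 0.5725
Q = 2*pi*19.9940*47.7190*24.3070 / 0.5725 = 254514.3073 W

254514.3073 W


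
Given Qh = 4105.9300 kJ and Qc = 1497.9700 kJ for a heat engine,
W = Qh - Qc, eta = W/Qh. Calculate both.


W = 4105.9300 - 1497.9700 = 2607.9600 kJ
eta = 2607.9600 / 4105.9300 = 0.6352 = 63.5169%

W = 2607.9600 kJ, eta = 63.5169%


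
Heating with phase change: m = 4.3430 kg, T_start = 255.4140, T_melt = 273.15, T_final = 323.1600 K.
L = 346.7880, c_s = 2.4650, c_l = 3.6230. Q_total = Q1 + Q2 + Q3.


Q1 (sensible, solid) = 4.3430 * 2.4650 * 17.7360 = 189.8727 kJ
Q2 (latent) = 4.3430 * 346.7880 = 1506.1003 kJ
Q3 (sensible, liquid) = 4.3430 * 3.6230 * 50.0100 = 786.8918 kJ
Q_total = 2482.8647 kJ

2482.8647 kJ


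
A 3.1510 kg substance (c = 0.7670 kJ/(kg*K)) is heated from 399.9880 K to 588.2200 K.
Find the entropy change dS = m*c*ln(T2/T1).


T2/T1 = 1.4706
ln(T2/T1) = 0.3857
dS = 3.1510 * 0.7670 * 0.3857 = 0.9321 kJ/K

0.9321 kJ/K


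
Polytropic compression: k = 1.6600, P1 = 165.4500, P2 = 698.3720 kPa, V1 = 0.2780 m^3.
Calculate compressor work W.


(k-1)/k = 0.3976
(P2/P1)^exp = 1.7728
W = 2.5152 * 165.4500 * 0.2780 * (1.7728 - 1) = 89.4017 kJ

89.4017 kJ


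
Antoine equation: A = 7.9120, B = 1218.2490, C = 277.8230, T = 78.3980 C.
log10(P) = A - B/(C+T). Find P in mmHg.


C+T = 356.2210
B/(C+T) = 3.4199
log10(P) = 7.9120 - 3.4199 = 4.4921
P = 10^4.4921 = 31050.9785 mmHg

31050.9785 mmHg


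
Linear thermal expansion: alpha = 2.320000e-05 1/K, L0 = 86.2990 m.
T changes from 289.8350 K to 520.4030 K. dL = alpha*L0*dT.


dT = 230.5680 K
dL = 2.320000e-05 * 86.2990 * 230.5680 = 0.461629 m
L_final = 86.760629 m

dL = 0.461629 m


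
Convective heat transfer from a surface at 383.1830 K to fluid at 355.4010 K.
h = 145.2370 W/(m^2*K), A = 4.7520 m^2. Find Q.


dT = 27.7820 K
Q = 145.2370 * 4.7520 * 27.7820 = 19174.1980 W

19174.1980 W


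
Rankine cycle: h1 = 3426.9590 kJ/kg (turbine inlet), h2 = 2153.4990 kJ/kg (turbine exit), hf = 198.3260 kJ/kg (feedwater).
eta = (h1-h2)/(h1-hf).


W = 1273.4600 kJ/kg
Q_in = 3228.6330 kJ/kg
eta = 0.3944 = 39.4427%

eta = 39.4427%


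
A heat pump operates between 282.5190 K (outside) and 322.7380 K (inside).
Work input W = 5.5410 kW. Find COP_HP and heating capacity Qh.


COP = 322.7380 / 40.2190 = 8.0245
Qh = 8.0245 * 5.5410 = 44.4638 kW

COP = 8.0245, Qh = 44.4638 kW


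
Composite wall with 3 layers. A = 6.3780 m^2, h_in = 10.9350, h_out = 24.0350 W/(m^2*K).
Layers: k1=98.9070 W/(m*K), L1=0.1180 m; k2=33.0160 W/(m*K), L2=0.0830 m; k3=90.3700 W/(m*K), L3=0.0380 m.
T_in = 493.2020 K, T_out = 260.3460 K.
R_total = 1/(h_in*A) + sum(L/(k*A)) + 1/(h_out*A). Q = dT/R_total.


R_conv_in = 1/(10.9350*6.3780) = 0.0143
R_1 = 0.1180/(98.9070*6.3780) = 0.0002
R_2 = 0.0830/(33.0160*6.3780) = 0.0004
R_3 = 0.0380/(90.3700*6.3780) = 6.5929e-05
R_conv_out = 1/(24.0350*6.3780) = 0.0065
R_total = 0.0215 K/W
Q = 232.8560 / 0.0215 = 10826.0959 W

R_total = 0.0215 K/W, Q = 10826.0959 W


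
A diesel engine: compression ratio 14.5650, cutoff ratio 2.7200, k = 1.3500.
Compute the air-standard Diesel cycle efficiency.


r^(k-1) = 2.5536
rc^k = 3.8607
eta = 0.5175 = 51.7548%

51.7548%


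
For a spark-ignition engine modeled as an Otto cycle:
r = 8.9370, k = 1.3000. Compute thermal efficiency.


r^(k-1) = 1.9291
eta = 1 - 1/1.9291 = 0.4816 = 48.1627%

48.1627%


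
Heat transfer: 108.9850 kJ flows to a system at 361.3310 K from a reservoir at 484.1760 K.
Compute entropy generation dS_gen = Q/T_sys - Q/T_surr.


dS_sys = 108.9850/361.3310 = 0.3016 kJ/K
dS_surr = -108.9850/484.1760 = -0.2251 kJ/K
dS_gen = 0.3016 - 0.2251 = 0.0765 kJ/K (irreversible)

dS_gen = 0.0765 kJ/K, irreversible


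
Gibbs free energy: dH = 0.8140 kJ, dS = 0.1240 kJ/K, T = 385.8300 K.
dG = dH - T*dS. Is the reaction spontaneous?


T*dS = 385.8300 * 0.1240 = 47.8429 kJ
dG = 0.8140 - 47.8429 = -47.0289 kJ (spontaneous)

dG = -47.0289 kJ, spontaneous


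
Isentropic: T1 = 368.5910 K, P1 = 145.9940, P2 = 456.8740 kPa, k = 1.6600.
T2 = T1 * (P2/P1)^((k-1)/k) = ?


(k-1)/k = 0.3976
(P2/P1)^exp = 1.5739
T2 = 368.5910 * 1.5739 = 580.1435 K

580.1435 K


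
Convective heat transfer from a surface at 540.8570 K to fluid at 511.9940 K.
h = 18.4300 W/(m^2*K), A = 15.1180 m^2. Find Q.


dT = 28.8630 K
Q = 18.4300 * 15.1180 * 28.8630 = 8041.9459 W

8041.9459 W


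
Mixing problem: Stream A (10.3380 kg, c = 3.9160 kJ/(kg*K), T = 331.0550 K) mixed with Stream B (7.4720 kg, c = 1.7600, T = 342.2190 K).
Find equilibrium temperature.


num = 17902.7271
den = 53.6343
Tf = 333.7923 K

333.7923 K


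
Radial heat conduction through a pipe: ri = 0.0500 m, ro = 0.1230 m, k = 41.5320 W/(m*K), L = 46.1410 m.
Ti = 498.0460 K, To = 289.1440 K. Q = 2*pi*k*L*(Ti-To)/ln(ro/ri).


dT = 208.9020 K
ln(ro/ri) = 0.9002
Q = 2*pi*41.5320*46.1410*208.9020 / 0.9002 = 2794293.0619 W

2794293.0619 W


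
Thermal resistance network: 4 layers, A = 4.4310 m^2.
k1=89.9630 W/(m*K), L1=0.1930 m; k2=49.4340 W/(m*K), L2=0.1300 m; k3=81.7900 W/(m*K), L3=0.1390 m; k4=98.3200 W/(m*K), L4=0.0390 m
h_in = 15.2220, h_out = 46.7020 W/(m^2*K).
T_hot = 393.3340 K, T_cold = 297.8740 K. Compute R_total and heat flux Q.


R_conv_in = 1/(15.2220*4.4310) = 0.0148
R_1 = 0.1930/(89.9630*4.4310) = 0.0005
R_2 = 0.1300/(49.4340*4.4310) = 0.0006
R_3 = 0.1390/(81.7900*4.4310) = 0.0004
R_4 = 0.0390/(98.3200*4.4310) = 8.9520e-05
R_conv_out = 1/(46.7020*4.4310) = 0.0048
R_total = 0.0212 K/W
Q = 95.4600 / 0.0212 = 4500.8761 W

R_total = 0.0212 K/W, Q = 4500.8761 W


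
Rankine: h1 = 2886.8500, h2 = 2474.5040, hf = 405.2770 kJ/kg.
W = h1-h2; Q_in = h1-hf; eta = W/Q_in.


W = 412.3460 kJ/kg
Q_in = 2481.5730 kJ/kg
eta = 0.1662 = 16.6163%

eta = 16.6163%


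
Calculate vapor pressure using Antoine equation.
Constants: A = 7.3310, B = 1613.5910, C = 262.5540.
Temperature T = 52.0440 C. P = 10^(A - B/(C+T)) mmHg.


C+T = 314.5980
B/(C+T) = 5.1291
log10(P) = 7.3310 - 5.1291 = 2.2019
P = 10^2.2019 = 159.2001 mmHg

159.2001 mmHg


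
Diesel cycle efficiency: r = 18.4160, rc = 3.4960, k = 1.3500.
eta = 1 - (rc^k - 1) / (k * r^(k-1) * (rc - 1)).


r^(k-1) = 2.7722
rc^k = 5.4178
eta = 0.5271 = 52.7058%

52.7058%


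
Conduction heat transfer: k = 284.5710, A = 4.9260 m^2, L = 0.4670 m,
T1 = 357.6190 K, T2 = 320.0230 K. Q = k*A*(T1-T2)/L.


dT = 37.5960 K
Q = 284.5710 * 4.9260 * 37.5960 / 0.4670 = 112852.1423 W

112852.1423 W


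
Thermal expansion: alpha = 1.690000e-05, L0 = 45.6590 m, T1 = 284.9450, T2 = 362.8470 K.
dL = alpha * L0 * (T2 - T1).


dT = 77.9020 K
dL = 1.690000e-05 * 45.6590 * 77.9020 = 0.060112 m
L_final = 45.719112 m

dL = 0.060112 m


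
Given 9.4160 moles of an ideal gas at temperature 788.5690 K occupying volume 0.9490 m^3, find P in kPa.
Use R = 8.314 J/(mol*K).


P = nRT/V = 9.4160 * 8.314 * 788.5690 / 0.9490
= 61732.8277 / 0.9490 = 65050.3980 Pa = 65.0504 kPa

65.0504 kPa


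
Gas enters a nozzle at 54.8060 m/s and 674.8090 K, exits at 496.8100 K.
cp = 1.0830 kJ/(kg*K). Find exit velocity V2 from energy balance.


dT = 177.9990 K
2*cp*1000*dT = 385545.8340
V1^2 = 3003.6976
V2 = sqrt(388549.5316) = 623.3374 m/s

623.3374 m/s


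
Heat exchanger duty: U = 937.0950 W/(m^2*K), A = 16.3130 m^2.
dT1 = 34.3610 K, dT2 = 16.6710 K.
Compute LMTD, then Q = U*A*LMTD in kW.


LMTD = 24.4590 K
Q = 937.0950 * 16.3130 * 24.4590 = 373900.4056 W = 373.9004 kW

373.9004 kW


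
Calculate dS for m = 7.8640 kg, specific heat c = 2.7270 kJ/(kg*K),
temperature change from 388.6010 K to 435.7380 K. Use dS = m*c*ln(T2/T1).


T2/T1 = 1.1213
ln(T2/T1) = 0.1145
dS = 7.8640 * 2.7270 * 0.1145 = 2.4552 kJ/K

2.4552 kJ/K


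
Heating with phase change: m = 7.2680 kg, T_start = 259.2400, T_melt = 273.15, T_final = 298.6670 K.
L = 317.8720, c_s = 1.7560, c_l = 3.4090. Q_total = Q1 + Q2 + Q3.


Q1 (sensible, solid) = 7.2680 * 1.7560 * 13.9100 = 177.5279 kJ
Q2 (latent) = 7.2680 * 317.8720 = 2310.2937 kJ
Q3 (sensible, liquid) = 7.2680 * 3.4090 * 25.5170 = 632.2248 kJ
Q_total = 3120.0464 kJ

3120.0464 kJ


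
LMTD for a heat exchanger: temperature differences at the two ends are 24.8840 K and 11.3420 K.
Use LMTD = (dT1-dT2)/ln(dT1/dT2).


dT1/dT2 = 2.1940
ln(dT1/dT2) = 0.7857
LMTD = 13.5420 / 0.7857 = 17.2353 K

17.2353 K


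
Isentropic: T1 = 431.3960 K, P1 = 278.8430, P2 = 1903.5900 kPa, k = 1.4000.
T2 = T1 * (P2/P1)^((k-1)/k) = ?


(k-1)/k = 0.2857
(P2/P1)^exp = 1.7312
T2 = 431.3960 * 1.7312 = 746.8319 K

746.8319 K


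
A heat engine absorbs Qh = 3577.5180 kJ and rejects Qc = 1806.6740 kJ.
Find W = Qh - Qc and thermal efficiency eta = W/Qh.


W = 3577.5180 - 1806.6740 = 1770.8440 kJ
eta = 1770.8440 / 3577.5180 = 0.4950 = 49.4992%

W = 1770.8440 kJ, eta = 49.4992%


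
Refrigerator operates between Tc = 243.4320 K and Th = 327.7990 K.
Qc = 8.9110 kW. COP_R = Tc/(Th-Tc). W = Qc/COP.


COP = 243.4320 / 84.3670 = 2.8854
W = 8.9110 / 2.8854 = 3.0883 kW

COP = 2.8854, W = 3.0883 kW


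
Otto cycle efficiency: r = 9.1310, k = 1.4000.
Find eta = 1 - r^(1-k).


r^(k-1) = 2.4222
eta = 1 - 1/2.4222 = 0.5871 = 58.7150%

58.7150%


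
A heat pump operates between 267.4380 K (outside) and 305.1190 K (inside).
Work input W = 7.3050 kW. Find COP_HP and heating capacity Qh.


COP = 305.1190 / 37.6810 = 8.0974
Qh = 8.0974 * 7.3050 = 59.1517 kW

COP = 8.0974, Qh = 59.1517 kW


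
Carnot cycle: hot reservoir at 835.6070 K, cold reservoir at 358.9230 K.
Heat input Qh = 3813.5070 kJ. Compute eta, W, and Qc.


eta = 1 - 358.9230/835.6070 = 0.5705
W = 0.5705 * 3813.5070 = 2175.4698 kJ
Qc = 3813.5070 - 2175.4698 = 1638.0372 kJ

eta = 57.0464%, W = 2175.4698 kJ, Qc = 1638.0372 kJ


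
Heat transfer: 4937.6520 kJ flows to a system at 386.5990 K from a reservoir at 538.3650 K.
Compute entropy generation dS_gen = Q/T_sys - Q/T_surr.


dS_sys = 4937.6520/386.5990 = 12.7720 kJ/K
dS_surr = -4937.6520/538.3650 = -9.1716 kJ/K
dS_gen = 12.7720 - 9.1716 = 3.6005 kJ/K (irreversible)

dS_gen = 3.6005 kJ/K, irreversible


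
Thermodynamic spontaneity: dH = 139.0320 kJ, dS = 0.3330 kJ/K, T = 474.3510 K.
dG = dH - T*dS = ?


T*dS = 474.3510 * 0.3330 = 157.9589 kJ
dG = 139.0320 - 157.9589 = -18.9269 kJ (spontaneous)

dG = -18.9269 kJ, spontaneous


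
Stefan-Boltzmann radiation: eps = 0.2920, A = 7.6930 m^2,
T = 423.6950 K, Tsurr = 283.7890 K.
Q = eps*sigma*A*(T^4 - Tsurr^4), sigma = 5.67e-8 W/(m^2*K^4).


T^4 = 3.2227e+10
Tsurr^4 = 6.4861e+09
Q = 0.2920 * 5.67e-8 * 7.6930 * 2.5740e+10 = 3278.5179 W

3278.5179 W


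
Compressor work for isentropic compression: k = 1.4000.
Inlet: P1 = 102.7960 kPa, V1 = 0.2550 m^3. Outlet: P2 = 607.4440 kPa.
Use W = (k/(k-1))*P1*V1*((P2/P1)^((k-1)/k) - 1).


(k-1)/k = 0.2857
(P2/P1)^exp = 1.6613
W = 3.5000 * 102.7960 * 0.2550 * (1.6613 - 1) = 60.6674 kJ

60.6674 kJ


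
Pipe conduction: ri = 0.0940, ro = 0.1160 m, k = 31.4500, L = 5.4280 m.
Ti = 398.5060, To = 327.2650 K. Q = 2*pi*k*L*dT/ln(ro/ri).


dT = 71.2410 K
ln(ro/ri) = 0.2103
Q = 2*pi*31.4500*5.4280*71.2410 / 0.2103 = 363362.8915 W

363362.8915 W


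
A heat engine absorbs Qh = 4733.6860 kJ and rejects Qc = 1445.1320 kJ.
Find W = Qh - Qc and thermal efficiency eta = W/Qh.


W = 4733.6860 - 1445.1320 = 3288.5540 kJ
eta = 3288.5540 / 4733.6860 = 0.6947 = 69.4713%

W = 3288.5540 kJ, eta = 69.4713%


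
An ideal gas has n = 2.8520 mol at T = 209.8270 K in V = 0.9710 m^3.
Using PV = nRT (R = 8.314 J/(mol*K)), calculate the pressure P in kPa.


P = nRT/V = 2.8520 * 8.314 * 209.8270 / 0.9710
= 4975.3188 / 0.9710 = 5123.9122 Pa = 5.1239 kPa

5.1239 kPa


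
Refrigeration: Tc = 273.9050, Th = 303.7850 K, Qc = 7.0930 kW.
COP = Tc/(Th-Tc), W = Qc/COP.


COP = 273.9050 / 29.8800 = 9.1668
W = 7.0930 / 9.1668 = 0.7738 kW

COP = 9.1668, W = 0.7738 kW


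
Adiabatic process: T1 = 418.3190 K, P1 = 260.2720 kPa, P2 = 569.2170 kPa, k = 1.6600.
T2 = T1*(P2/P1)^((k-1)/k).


(k-1)/k = 0.3976
(P2/P1)^exp = 1.3650
T2 = 418.3190 * 1.3650 = 570.9904 K

570.9904 K


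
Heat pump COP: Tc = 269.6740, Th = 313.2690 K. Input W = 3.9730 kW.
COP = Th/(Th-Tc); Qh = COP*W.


COP = 313.2690 / 43.5950 = 7.1859
Qh = 7.1859 * 3.9730 = 28.5496 kW

COP = 7.1859, Qh = 28.5496 kW


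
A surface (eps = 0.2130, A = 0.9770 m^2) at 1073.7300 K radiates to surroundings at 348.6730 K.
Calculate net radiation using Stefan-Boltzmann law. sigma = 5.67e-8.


T^4 = 1.3292e+12
Tsurr^4 = 1.4780e+10
Q = 0.2130 * 5.67e-8 * 0.9770 * 1.3144e+12 = 15508.9110 W

15508.9110 W


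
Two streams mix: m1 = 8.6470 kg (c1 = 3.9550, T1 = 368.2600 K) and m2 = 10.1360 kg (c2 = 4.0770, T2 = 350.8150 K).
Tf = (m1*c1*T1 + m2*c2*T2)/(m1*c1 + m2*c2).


num = 27091.3260
den = 75.5234
Tf = 358.7145 K

358.7145 K


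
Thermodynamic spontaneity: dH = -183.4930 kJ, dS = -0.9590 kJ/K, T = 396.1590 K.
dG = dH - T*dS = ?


T*dS = 396.1590 * -0.9590 = -379.9165 kJ
dG = -183.4930 + 379.9165 = 196.4235 kJ (non-spontaneous)

dG = 196.4235 kJ, non-spontaneous


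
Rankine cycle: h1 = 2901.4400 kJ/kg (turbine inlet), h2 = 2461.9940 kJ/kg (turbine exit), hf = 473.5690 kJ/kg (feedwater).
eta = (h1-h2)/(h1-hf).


W = 439.4460 kJ/kg
Q_in = 2427.8710 kJ/kg
eta = 0.1810 = 18.1001%

eta = 18.1001%


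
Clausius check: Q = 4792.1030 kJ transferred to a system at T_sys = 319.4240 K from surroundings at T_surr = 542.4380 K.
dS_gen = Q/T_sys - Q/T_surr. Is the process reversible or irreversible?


dS_sys = 4792.1030/319.4240 = 15.0023 kJ/K
dS_surr = -4792.1030/542.4380 = -8.8344 kJ/K
dS_gen = 15.0023 - 8.8344 = 6.1679 kJ/K (irreversible)

dS_gen = 6.1679 kJ/K, irreversible


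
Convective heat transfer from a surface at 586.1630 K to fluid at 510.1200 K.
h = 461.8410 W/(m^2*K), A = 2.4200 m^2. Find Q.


dT = 76.0430 K
Q = 461.8410 * 2.4200 * 76.0430 = 84989.8559 W

84989.8559 W


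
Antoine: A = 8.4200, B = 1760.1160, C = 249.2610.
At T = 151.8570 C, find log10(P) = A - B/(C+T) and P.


C+T = 401.1180
B/(C+T) = 4.3880
log10(P) = 8.4200 - 4.3880 = 4.0320
P = 10^4.0320 = 10764.0209 mmHg

10764.0209 mmHg


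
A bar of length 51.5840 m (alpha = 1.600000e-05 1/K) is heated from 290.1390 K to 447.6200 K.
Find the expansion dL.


dT = 157.4810 K
dL = 1.600000e-05 * 51.5840 * 157.4810 = 0.129976 m
L_final = 51.713976 m

dL = 0.129976 m


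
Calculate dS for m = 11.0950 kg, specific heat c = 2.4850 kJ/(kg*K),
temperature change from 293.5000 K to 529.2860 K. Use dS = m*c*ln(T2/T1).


T2/T1 = 1.8034
ln(T2/T1) = 0.5897
dS = 11.0950 * 2.4850 * 0.5897 = 16.2573 kJ/K

16.2573 kJ/K
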